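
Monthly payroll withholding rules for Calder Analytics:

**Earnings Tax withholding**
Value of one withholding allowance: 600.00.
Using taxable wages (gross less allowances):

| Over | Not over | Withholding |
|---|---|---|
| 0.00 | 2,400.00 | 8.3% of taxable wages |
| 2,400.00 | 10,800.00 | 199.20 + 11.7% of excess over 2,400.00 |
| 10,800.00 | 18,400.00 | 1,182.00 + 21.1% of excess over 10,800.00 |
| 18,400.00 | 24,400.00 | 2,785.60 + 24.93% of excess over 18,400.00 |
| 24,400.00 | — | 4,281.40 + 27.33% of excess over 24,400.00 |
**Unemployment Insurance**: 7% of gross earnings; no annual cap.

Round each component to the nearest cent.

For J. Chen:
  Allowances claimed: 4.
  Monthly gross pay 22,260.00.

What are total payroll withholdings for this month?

Earnings Tax: taxable = 22,260.00 − 4×600.00 = 19,860.00
  2,785.60 + 24.93% × (19,860.00 − 18,400.00) = 2,785.60 + 24.93% × 1,460.00 = 3,149.58
Unemployment Insurance: 7% × 22,260.00 = 1,558.20
Total: 3,149.58 + 1,558.20 = 4,707.78

4,707.78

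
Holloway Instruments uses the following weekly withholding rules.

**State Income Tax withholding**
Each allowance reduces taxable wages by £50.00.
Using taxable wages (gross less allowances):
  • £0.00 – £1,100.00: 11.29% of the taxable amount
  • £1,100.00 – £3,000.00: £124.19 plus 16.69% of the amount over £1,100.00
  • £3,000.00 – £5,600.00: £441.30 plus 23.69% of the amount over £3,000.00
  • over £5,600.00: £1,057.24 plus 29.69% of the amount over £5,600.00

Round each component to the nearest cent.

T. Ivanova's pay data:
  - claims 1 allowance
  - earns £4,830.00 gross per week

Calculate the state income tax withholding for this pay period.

State Income Tax: taxable = £4,830.00 − 1×£50.00 = £4,780.00
  £441.30 + 23.69% × (£4,780.00 − £3,000.00) = £441.30 + 23.69% × £1,780.00 = £862.98

£862.98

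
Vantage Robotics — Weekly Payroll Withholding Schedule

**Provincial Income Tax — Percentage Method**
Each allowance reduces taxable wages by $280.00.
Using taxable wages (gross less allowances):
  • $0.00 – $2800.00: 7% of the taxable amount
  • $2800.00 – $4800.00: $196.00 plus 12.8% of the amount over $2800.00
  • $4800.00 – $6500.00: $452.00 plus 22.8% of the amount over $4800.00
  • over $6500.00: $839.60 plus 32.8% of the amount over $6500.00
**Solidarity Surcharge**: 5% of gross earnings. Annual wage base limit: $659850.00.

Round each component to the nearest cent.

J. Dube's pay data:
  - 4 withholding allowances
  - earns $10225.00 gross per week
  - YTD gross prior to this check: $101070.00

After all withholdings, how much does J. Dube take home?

$8019.71

Provincial Income Tax: taxable = $10225.00 − 4×$280.00 = $9105.00
  $839.60 + 32.8% × ($9105.00 − $6500.00) = $839.60 + 32.8% × $2605.00 = $1694.04
Solidarity Surcharge: 5% × $10225.00 = $511.25
Total withheld: $1694.04 + $511.25 = $2205.29
Net pay: $10225.00 − $2205.29 = $8019.71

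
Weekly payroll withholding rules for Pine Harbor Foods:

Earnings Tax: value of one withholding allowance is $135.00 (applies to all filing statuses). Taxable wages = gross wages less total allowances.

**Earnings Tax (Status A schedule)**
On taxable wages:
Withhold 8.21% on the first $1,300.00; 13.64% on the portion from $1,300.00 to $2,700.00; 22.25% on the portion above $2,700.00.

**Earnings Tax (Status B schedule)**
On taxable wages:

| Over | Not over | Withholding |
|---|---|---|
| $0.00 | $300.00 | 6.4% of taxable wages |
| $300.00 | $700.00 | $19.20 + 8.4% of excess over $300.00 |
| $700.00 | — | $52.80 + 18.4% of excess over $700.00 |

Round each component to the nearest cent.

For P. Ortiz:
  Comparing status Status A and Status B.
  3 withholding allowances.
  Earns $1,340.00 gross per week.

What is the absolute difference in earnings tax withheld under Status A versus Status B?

Earnings Tax (Status A): taxable = $1,340.00 − 3×$135.00 = $935.00
  8.21% × $935.00 = $76.76
Earnings Tax (Status B): taxable = $1,340.00 − 3×$135.00 = $935.00
  $52.80 + 18.4% × ($935.00 − $700.00) = $52.80 + 18.4% × $235.00 = $96.04
Difference: |$76.76 − $96.04| = $19.28 (higher under Status B)

$19.28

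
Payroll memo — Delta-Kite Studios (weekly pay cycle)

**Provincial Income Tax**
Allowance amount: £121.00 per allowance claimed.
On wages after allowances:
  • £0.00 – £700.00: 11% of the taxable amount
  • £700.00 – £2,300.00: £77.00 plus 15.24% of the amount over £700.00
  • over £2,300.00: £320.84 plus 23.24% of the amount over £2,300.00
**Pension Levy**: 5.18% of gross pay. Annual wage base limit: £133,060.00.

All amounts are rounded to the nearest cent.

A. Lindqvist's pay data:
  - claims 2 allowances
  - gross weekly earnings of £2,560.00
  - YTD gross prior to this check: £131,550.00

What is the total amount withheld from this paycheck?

Provincial Income Tax: taxable = £2,560.00 − 2×£121.00 = £2,318.00
  £320.84 + 23.24% × (£2,318.00 − £2,300.00) = £320.84 + 23.24% × £18.00 = £325.02
Pension Levy: cap £133,060.00 − YTD £131,550.00 = £1,510.00 subject; 5.18% × £1,510.00 = £78.22
Total: £325.02 + £78.22 = £403.24

£403.24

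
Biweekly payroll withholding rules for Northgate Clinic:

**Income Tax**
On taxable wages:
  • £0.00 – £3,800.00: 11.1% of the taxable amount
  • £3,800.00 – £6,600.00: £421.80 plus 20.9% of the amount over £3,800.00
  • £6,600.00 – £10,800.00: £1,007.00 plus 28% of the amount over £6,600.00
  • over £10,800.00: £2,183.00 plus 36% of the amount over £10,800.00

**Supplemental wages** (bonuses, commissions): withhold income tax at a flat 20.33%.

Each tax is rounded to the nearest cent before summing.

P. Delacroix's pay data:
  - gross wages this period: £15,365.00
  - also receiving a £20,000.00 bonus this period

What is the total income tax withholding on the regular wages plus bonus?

Income Tax: taxable = £15,365.00
  £2,183.00 + 36% × (£15,365.00 − £10,800.00) = £2,183.00 + 36% × £4,565.00 = £3,826.40
Supplemental (20.33% flat on bonus): 20.33% × £20,000.00 = £4,066.00
Total income tax: £3,826.40 + £4,066.00 = £7,892.40

£7,892.40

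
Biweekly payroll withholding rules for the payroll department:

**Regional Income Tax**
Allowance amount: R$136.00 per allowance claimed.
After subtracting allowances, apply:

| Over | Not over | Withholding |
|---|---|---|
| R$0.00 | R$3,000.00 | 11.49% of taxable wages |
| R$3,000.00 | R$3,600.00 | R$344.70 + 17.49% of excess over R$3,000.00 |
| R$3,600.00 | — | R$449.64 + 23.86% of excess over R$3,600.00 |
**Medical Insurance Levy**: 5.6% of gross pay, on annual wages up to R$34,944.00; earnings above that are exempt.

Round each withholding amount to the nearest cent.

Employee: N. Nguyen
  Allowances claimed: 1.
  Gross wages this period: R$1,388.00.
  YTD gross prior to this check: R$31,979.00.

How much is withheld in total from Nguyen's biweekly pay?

R$221.58

Regional Income Tax: taxable = R$1,388.00 − 1×R$136.00 = R$1,252.00
  11.49% × R$1,252.00 = R$143.85
Medical Insurance Levy: 5.6% × R$1,388.00 = R$77.73
Total: R$143.85 + R$77.73 = R$221.58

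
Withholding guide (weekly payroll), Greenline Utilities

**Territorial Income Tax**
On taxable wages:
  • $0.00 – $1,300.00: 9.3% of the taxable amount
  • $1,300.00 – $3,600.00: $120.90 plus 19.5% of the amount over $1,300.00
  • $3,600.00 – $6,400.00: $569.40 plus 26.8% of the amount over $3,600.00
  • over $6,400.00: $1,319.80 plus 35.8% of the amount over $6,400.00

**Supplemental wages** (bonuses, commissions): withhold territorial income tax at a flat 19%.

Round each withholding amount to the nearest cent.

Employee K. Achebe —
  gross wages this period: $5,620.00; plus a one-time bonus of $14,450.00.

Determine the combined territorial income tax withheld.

Territorial Income Tax: taxable = $5,620.00
  $569.40 + 26.8% × ($5,620.00 − $3,600.00) = $569.40 + 26.8% × $2,020.00 = $1,110.76
Supplemental (19% flat on bonus): 19% × $14,450.00 = $2,745.50
Total territorial income tax: $1,110.76 + $2,745.50 = $3,856.26

$3,856.26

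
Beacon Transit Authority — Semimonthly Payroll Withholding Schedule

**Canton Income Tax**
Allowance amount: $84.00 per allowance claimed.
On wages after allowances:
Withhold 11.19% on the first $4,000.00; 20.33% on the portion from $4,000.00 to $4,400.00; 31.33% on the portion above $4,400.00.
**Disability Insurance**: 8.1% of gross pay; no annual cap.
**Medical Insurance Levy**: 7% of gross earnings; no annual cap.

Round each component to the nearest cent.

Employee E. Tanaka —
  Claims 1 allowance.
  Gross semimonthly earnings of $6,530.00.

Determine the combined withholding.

$2,155.96

Canton Income Tax: taxable = $6,530.00 − 1×$84.00 = $6,446.00
  $528.92 + 31.33% × ($6,446.00 − $4,400.00) = $528.92 + 31.33% × $2,046.00 = $1,169.93
Disability Insurance: 8.1% × $6,530.00 = $528.93
Medical Insurance Levy: 7% × $6,530.00 = $457.10
Total: $1,169.93 + $528.93 + $457.10 = $2,155.96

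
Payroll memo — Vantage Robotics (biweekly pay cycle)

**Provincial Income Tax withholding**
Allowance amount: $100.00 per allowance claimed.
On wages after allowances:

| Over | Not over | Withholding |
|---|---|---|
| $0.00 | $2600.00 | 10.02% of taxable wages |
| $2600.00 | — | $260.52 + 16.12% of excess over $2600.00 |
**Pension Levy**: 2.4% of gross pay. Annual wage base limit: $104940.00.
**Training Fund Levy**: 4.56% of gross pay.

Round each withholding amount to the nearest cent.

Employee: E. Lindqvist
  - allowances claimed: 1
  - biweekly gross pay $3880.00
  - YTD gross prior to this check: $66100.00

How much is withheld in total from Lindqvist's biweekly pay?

Provincial Income Tax: taxable = $3880.00 − 1×$100.00 = $3780.00
  $260.52 + 16.12% × ($3780.00 − $2600.00) = $260.52 + 16.12% × $1180.00 = $450.74
Pension Levy: 2.4% × $3880.00 = $93.12
Training Fund Levy: 4.56% × $3880.00 = $176.93
Total: $450.74 + $93.12 + $176.93 = $720.79

$720.79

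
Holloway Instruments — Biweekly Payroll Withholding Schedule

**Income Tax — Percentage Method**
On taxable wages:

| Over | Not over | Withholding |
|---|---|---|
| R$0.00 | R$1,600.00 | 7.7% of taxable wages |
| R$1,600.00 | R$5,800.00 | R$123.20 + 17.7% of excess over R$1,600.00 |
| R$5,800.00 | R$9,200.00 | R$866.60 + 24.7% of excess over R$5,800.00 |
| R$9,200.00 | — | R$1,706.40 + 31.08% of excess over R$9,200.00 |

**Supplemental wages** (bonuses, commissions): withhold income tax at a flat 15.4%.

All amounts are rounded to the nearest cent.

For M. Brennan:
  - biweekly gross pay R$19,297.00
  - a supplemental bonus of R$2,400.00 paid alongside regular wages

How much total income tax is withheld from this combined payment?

Income Tax: taxable = R$19,297.00
  R$1,706.40 + 31.08% × (R$19,297.00 − R$9,200.00) = R$1,706.40 + 31.08% × R$10,097.00 = R$4,844.55
Supplemental (15.4% flat on bonus): 15.4% × R$2,400.00 = R$369.60
Total income tax: R$4,844.55 + R$369.60 = R$5,214.15

R$5,214.15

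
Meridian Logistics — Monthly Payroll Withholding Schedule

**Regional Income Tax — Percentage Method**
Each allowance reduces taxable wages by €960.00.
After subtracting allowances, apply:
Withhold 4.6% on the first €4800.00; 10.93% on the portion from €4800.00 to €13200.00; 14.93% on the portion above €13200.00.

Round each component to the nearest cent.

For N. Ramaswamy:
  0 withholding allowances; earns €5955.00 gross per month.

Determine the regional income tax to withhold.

€347.04

Regional Income Tax: taxable = €5955.00
  €220.80 + 10.93% × (€5955.00 − €4800.00) = €220.80 + 10.93% × €1155.00 = €347.04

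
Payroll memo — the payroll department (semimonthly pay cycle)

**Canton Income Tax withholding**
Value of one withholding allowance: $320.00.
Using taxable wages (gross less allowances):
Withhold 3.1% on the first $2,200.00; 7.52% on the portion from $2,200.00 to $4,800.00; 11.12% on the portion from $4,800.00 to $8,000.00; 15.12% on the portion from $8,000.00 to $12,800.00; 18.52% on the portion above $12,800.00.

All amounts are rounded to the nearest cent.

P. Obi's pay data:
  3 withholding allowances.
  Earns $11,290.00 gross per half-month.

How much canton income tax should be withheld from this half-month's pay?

$971.86

Canton Income Tax: taxable = $11,290.00 − 3×$320.00 = $10,330.00
  $619.56 + 15.12% × ($10,330.00 − $8,000.00) = $619.56 + 15.12% × $2,330.00 = $971.86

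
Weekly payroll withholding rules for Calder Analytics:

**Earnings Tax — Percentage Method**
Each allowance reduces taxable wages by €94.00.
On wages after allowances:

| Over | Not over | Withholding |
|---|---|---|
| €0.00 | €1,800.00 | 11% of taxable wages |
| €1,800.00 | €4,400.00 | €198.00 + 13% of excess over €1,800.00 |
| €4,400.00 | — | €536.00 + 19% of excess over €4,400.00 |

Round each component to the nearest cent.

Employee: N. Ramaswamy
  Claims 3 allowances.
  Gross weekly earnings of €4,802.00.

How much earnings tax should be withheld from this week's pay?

€558.80

Earnings Tax: taxable = €4,802.00 − 3×€94.00 = €4,520.00
  €536.00 + 19% × (€4,520.00 − €4,400.00) = €536.00 + 19% × €120.00 = €558.80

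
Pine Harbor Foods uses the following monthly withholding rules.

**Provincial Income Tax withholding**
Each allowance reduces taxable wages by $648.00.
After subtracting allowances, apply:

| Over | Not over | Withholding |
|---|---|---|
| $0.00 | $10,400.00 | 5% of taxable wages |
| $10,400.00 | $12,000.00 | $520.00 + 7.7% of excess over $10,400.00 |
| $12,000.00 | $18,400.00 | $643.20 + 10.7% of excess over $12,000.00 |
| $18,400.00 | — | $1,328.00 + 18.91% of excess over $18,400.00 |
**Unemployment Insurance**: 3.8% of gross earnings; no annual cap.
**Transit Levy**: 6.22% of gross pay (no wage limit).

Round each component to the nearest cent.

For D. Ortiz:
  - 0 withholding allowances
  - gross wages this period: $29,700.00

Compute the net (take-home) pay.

Provincial Income Tax: taxable = $29,700.00
  $1,328.00 + 18.91% × ($29,700.00 − $18,400.00) = $1,328.00 + 18.91% × $11,300.00 = $3,464.83
Unemployment Insurance: 3.8% × $29,700.00 = $1,128.60
Transit Levy: 6.22% × $29,700.00 = $1,847.34
Total withheld: $3,464.83 + $1,128.60 + $1,847.34 = $6,440.77
Net pay: $29,700.00 − $6,440.77 = $23,259.23

$23,259.23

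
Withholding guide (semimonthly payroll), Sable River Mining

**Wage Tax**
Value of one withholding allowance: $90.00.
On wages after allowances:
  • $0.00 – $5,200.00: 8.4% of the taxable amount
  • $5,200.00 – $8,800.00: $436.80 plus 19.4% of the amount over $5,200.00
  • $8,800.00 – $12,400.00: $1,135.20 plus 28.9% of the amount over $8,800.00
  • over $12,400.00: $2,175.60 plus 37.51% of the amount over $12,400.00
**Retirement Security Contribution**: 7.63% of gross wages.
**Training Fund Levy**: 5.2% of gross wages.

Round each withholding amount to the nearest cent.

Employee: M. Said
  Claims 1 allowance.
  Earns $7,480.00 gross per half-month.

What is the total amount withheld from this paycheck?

Wage Tax: taxable = $7,480.00 − 1×$90.00 = $7,390.00
  $436.80 + 19.4% × ($7,390.00 − $5,200.00) = $436.80 + 19.4% × $2,190.00 = $861.66
Retirement Security Contribution: 7.63% × $7,480.00 = $570.72
Training Fund Levy: 5.2% × $7,480.00 = $388.96
Total: $861.66 + $570.72 + $388.96 = $1,821.34

$1,821.34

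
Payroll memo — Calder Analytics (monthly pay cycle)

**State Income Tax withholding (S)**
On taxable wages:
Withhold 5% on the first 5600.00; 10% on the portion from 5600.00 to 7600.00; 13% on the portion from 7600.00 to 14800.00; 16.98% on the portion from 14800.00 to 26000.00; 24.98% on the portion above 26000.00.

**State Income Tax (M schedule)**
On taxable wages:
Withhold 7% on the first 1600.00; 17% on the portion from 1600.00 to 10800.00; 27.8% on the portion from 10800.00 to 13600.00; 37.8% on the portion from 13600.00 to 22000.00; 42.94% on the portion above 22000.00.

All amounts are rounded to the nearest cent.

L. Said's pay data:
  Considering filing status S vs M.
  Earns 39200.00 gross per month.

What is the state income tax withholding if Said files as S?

State Income Tax (S): taxable = 39200.00
  3317.76 + 24.98% × (39200.00 − 26000.00) = 3317.76 + 24.98% × 13200.00 = 6615.12

6615.12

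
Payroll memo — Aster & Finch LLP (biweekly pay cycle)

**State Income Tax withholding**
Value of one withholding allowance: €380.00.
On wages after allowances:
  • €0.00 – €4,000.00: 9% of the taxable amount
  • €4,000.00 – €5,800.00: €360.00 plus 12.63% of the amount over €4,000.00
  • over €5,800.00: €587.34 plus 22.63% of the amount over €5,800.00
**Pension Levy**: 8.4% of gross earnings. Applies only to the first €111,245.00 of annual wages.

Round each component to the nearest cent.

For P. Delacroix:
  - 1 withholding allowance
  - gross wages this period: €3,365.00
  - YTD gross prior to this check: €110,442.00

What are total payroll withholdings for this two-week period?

State Income Tax: taxable = €3,365.00 − 1×€380.00 = €2,985.00
  9% × €2,985.00 = €268.65
Pension Levy: cap €111,245.00 − YTD €110,442.00 = €803.00 subject; 8.4% × €803.00 = €67.45
Total: €268.65 + €67.45 = €336.10

€336.10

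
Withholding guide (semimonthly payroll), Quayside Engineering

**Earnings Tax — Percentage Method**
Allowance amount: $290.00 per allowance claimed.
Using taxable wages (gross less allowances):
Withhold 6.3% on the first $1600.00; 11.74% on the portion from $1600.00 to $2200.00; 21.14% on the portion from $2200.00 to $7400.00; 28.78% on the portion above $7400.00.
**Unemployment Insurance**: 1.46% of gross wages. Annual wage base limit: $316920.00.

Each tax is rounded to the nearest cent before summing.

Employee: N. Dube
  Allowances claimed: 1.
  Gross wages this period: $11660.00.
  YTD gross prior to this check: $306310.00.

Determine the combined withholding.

Earnings Tax: taxable = $11660.00 − 1×$290.00 = $11370.00
  $1270.52 + 28.78% × ($11370.00 − $7400.00) = $1270.52 + 28.78% × $3970.00 = $2413.09
Unemployment Insurance: cap $316920.00 − YTD $306310.00 = $10610.00 subject; 1.46% × $10610.00 = $154.91
Total: $2413.09 + $154.91 = $2568.00

$2568.00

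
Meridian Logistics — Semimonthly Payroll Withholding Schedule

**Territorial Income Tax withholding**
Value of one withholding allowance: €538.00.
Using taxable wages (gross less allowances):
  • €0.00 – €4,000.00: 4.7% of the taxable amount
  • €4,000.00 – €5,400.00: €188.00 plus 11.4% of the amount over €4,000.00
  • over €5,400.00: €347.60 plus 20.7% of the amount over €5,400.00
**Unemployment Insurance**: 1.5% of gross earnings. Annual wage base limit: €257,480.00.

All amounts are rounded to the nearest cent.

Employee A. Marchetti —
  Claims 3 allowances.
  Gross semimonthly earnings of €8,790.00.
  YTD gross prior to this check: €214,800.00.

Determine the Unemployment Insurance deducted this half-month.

Unemployment Insurance: 1.5% × €8,790.00 = €131.85

€131.85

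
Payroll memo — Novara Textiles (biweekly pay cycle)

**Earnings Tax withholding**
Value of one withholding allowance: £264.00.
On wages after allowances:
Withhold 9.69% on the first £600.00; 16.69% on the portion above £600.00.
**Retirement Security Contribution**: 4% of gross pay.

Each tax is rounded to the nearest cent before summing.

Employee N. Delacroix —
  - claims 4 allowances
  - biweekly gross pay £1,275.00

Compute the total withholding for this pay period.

Earnings Tax: taxable = £1,275.00 − 4×£264.00 = £219.00
  9.69% × £219.00 = £21.22
Retirement Security Contribution: 4% × £1,275.00 = £51.00
Total: £21.22 + £51.00 = £72.22

£72.22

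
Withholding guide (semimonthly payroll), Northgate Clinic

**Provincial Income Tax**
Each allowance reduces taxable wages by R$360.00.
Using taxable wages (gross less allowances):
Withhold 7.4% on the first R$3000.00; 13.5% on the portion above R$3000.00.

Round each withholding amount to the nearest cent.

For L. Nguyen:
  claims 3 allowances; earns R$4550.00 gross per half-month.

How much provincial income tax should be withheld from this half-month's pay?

Provincial Income Tax: taxable = R$4550.00 − 3×R$360.00 = R$3470.00
  R$222.00 + 13.5% × (R$3470.00 − R$3000.00) = R$222.00 + 13.5% × R$470.00 = R$285.45

R$285.45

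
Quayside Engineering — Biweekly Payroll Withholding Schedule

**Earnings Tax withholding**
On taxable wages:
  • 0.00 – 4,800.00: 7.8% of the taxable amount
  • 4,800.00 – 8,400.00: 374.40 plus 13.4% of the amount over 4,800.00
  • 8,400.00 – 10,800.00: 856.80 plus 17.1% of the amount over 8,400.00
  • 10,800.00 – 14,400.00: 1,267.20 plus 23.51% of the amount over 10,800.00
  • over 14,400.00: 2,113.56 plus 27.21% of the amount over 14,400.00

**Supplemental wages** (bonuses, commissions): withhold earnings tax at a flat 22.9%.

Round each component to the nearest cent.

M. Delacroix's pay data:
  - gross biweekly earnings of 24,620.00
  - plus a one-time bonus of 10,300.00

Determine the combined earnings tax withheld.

7,253.12

Earnings Tax: taxable = 24,620.00
  2,113.56 + 27.21% × (24,620.00 − 14,400.00) = 2,113.56 + 27.21% × 10,220.00 = 4,894.42
Supplemental (22.9% flat on bonus): 22.9% × 10,300.00 = 2,358.70
Total earnings tax: 4,894.42 + 2,358.70 = 7,253.12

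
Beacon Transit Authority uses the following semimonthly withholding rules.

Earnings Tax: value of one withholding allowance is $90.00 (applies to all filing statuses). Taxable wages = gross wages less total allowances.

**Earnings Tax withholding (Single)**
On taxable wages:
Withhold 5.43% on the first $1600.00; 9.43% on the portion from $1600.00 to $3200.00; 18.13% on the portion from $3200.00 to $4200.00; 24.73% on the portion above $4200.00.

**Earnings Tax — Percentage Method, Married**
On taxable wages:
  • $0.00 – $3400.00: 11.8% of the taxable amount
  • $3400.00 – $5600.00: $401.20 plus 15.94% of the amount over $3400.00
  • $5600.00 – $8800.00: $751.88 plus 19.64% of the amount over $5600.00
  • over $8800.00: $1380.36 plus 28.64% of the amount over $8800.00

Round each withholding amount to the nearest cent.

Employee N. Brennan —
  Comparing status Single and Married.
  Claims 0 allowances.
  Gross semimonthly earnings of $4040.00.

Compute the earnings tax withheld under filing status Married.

Earnings Tax (Married): taxable = $4040.00
  $401.20 + 15.94% × ($4040.00 − $3400.00) = $401.20 + 15.94% × $640.00 = $503.22

$503.22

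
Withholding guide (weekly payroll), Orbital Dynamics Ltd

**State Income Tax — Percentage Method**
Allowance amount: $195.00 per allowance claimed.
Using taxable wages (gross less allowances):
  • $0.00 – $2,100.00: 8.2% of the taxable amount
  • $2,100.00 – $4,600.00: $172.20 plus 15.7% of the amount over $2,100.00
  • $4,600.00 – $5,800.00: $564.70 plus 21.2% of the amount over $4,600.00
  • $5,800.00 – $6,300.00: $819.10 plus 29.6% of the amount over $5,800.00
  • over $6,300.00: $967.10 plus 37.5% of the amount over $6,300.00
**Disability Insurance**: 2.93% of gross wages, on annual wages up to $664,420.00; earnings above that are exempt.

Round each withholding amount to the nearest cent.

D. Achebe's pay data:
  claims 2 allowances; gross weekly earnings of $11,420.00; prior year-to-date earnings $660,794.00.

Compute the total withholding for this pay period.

$2,847.09

State Income Tax: taxable = $11,420.00 − 2×$195.00 = $11,030.00
  $967.10 + 37.5% × ($11,030.00 − $6,300.00) = $967.10 + 37.5% × $4,730.00 = $2,740.85
Disability Insurance: cap $664,420.00 − YTD $660,794.00 = $3,626.00 subject; 2.93% × $3,626.00 = $106.24
Total: $2,740.85 + $106.24 = $2,847.09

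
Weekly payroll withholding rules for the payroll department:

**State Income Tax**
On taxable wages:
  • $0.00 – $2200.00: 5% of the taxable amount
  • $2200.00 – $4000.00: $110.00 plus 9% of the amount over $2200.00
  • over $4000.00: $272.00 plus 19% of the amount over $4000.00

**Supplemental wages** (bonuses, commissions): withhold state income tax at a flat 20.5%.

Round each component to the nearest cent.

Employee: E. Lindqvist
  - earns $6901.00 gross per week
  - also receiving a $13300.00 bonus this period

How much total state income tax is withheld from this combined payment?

$3549.69

State Income Tax: taxable = $6901.00
  $272.00 + 19% × ($6901.00 − $4000.00) = $272.00 + 19% × $2901.00 = $823.19
Supplemental (20.5% flat on bonus): 20.5% × $13300.00 = $2726.50
Total state income tax: $823.19 + $2726.50 = $3549.69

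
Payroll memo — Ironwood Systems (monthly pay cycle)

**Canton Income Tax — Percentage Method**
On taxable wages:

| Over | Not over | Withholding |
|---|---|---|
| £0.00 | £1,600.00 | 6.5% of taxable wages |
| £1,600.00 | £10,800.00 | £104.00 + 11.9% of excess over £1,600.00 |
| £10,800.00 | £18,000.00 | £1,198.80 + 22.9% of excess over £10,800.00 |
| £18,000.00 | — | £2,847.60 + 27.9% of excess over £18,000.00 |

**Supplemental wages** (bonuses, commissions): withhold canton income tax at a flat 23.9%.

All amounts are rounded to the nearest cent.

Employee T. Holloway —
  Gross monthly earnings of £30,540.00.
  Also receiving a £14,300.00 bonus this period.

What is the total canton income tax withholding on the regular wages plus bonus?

£9,763.96

Canton Income Tax: taxable = £30,540.00
  £2,847.60 + 27.9% × (£30,540.00 − £18,000.00) = £2,847.60 + 27.9% × £12,540.00 = £6,346.26
Supplemental (23.9% flat on bonus): 23.9% × £14,300.00 = £3,417.70
Total canton income tax: £6,346.26 + £3,417.70 = £9,763.96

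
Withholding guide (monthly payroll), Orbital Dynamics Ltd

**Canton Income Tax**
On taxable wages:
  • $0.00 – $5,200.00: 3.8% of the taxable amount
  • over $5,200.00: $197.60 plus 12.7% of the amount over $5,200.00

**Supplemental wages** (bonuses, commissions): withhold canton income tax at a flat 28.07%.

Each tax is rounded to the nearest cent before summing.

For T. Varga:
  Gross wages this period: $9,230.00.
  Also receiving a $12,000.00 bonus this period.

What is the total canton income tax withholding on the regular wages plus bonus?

$4,077.81

Canton Income Tax: taxable = $9,230.00
  $197.60 + 12.7% × ($9,230.00 − $5,200.00) = $197.60 + 12.7% × $4,030.00 = $709.41
Supplemental (28.07% flat on bonus): 28.07% × $12,000.00 = $3,368.40
Total canton income tax: $709.41 + $3,368.40 = $4,077.81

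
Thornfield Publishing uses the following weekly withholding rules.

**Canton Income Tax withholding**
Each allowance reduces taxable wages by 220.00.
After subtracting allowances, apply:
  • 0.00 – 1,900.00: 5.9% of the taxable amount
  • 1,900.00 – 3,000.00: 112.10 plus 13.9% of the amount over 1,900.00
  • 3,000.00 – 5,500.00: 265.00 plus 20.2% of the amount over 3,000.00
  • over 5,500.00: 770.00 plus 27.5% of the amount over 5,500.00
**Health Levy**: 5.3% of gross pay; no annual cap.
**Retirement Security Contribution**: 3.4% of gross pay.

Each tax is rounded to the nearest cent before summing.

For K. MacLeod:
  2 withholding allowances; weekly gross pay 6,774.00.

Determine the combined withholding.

Canton Income Tax: taxable = 6,774.00 − 2×220.00 = 6,334.00
  770.00 + 27.5% × (6,334.00 − 5,500.00) = 770.00 + 27.5% × 834.00 = 999.35
Health Levy: 5.3% × 6,774.00 = 359.02
Retirement Security Contribution: 3.4% × 6,774.00 = 230.32
Total: 999.35 + 359.02 + 230.32 = 1,588.69

1,588.69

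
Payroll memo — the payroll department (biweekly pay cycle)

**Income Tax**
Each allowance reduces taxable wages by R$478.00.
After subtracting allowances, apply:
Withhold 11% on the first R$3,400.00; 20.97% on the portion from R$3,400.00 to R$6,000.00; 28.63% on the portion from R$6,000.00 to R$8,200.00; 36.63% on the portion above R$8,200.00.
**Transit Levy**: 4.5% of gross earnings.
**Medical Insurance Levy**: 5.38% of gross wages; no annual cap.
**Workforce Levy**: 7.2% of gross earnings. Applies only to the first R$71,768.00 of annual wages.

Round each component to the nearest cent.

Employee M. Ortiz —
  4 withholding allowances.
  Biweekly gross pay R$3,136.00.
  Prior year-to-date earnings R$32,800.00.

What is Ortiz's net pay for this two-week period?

R$2,465.73

Income Tax: taxable = R$3,136.00 − 4×R$478.00 = R$1,224.00
  11% × R$1,224.00 = R$134.64
Transit Levy: 4.5% × R$3,136.00 = R$141.12
Medical Insurance Levy: 5.38% × R$3,136.00 = R$168.72
Workforce Levy: 7.2% × R$3,136.00 = R$225.79
Total withheld: R$134.64 + R$141.12 + R$168.72 + R$225.79 = R$670.27
Net pay: R$3,136.00 − R$670.27 = R$2,465.73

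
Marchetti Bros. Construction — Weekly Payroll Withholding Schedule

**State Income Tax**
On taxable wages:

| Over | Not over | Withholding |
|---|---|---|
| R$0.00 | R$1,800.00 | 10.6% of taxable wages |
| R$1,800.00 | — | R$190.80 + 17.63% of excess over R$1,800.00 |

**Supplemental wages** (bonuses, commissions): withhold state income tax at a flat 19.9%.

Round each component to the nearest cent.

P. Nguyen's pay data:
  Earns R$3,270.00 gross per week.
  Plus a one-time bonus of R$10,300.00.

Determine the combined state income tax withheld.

State Income Tax: taxable = R$3,270.00
  R$190.80 + 17.63% × (R$3,270.00 − R$1,800.00) = R$190.80 + 17.63% × R$1,470.00 = R$449.96
Supplemental (19.9% flat on bonus): 19.9% × R$10,300.00 = R$2,049.70
Total state income tax: R$449.96 + R$2,049.70 = R$2,499.66

R$2,499.66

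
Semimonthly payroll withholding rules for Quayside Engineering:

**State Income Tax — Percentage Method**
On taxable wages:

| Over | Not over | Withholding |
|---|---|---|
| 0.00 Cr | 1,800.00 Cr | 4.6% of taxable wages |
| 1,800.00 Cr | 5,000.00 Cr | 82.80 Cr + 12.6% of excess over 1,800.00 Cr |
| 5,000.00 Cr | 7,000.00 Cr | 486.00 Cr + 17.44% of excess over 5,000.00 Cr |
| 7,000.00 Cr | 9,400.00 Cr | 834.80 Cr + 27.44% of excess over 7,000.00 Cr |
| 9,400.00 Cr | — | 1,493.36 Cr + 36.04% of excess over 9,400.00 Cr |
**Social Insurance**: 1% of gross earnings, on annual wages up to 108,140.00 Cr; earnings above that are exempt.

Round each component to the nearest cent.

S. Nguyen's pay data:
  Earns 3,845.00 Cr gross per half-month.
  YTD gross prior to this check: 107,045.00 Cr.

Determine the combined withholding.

State Income Tax: taxable = 3,845.00 Cr
  82.80 Cr + 12.6% × (3,845.00 Cr − 1,800.00 Cr) = 82.80 Cr + 12.6% × 2,045.00 Cr = 340.47 Cr
Social Insurance: cap 108,140.00 Cr − YTD 107,045.00 Cr = 1,095.00 Cr subject; 1% × 1,095.00 Cr = 10.95 Cr
Total: 340.47 Cr + 10.95 Cr = 351.42 Cr

351.42 Cr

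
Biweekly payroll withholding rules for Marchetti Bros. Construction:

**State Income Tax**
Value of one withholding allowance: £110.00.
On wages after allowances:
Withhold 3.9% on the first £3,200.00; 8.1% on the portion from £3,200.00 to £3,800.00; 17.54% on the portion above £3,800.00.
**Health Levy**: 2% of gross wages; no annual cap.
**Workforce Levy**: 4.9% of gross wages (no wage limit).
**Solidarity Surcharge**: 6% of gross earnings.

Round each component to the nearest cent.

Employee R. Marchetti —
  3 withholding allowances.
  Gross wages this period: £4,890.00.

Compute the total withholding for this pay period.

State Income Tax: taxable = £4,890.00 − 3×£110.00 = £4,560.00
  £173.40 + 17.54% × (£4,560.00 − £3,800.00) = £173.40 + 17.54% × £760.00 = £306.70
Health Levy: 2% × £4,890.00 = £97.80
Workforce Levy: 4.9% × £4,890.00 = £239.61
Solidarity Surcharge: 6% × £4,890.00 = £293.40
Total: £306.70 + £97.80 + £239.61 + £293.40 = £937.51

£937.51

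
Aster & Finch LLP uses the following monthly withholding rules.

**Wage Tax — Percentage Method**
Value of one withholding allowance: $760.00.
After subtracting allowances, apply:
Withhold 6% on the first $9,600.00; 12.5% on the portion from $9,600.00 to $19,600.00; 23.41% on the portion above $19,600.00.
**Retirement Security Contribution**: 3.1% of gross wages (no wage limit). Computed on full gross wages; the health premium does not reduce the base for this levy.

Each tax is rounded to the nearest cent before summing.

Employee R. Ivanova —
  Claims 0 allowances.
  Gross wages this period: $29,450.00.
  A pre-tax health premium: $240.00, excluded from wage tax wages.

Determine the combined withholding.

Wage Tax: taxable = $29,450.00 − $240.00 = $29,210.00
  $1,826.00 + 23.41% × ($29,210.00 − $19,600.00) = $1,826.00 + 23.41% × $9,610.00 = $4,075.70
Retirement Security Contribution: 3.1% × $29,450.00 = $912.95
Total: $4,075.70 + $912.95 = $4,988.65

$4,988.65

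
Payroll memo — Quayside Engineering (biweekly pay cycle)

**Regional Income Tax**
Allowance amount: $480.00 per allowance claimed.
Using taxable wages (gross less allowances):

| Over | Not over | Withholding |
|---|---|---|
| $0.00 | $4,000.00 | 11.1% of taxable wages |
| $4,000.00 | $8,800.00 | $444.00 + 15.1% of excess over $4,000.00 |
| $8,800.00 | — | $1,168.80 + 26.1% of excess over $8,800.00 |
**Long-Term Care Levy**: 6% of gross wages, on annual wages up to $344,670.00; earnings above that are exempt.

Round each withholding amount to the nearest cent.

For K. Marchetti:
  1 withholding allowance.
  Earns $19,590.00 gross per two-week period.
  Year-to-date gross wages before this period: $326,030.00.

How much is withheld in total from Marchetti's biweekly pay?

Regional Income Tax: taxable = $19,590.00 − 1×$480.00 = $19,110.00
  $1,168.80 + 26.1% × ($19,110.00 − $8,800.00) = $1,168.80 + 26.1% × $10,310.00 = $3,859.71
Long-Term Care Levy: cap $344,670.00 − YTD $326,030.00 = $18,640.00 subject; 6% × $18,640.00 = $1,118.40
Total: $3,859.71 + $1,118.40 = $4,978.11

$4,978.11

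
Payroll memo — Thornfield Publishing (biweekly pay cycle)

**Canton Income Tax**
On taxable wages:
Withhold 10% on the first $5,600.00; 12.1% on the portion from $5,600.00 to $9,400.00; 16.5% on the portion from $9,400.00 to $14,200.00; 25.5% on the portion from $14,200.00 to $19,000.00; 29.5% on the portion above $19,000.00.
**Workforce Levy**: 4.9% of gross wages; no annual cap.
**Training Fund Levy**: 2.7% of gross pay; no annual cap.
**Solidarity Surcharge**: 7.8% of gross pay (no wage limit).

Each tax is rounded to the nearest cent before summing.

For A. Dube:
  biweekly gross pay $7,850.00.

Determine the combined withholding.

Canton Income Tax: taxable = $7,850.00
  $560.00 + 12.1% × ($7,850.00 − $5,600.00) = $560.00 + 12.1% × $2,250.00 = $832.25
Workforce Levy: 4.9% × $7,850.00 = $384.65
Training Fund Levy: 2.7% × $7,850.00 = $211.95
Solidarity Surcharge: 7.8% × $7,850.00 = $612.30
Total: $832.25 + $384.65 + $211.95 + $612.30 = $2,041.15

$2,041.15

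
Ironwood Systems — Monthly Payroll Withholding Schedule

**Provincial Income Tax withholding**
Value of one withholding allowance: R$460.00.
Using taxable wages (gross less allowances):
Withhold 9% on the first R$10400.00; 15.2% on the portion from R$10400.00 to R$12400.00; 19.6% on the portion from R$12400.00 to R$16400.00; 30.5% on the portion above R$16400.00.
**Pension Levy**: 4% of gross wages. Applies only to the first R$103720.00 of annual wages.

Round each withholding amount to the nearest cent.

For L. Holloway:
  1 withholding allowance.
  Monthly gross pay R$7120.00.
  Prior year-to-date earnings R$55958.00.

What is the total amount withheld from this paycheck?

R$884.20

Provincial Income Tax: taxable = R$7120.00 − 1×R$460.00 = R$6660.00
  9% × R$6660.00 = R$599.40
Pension Levy: 4% × R$7120.00 = R$284.80
Total: R$599.40 + R$284.80 = R$884.20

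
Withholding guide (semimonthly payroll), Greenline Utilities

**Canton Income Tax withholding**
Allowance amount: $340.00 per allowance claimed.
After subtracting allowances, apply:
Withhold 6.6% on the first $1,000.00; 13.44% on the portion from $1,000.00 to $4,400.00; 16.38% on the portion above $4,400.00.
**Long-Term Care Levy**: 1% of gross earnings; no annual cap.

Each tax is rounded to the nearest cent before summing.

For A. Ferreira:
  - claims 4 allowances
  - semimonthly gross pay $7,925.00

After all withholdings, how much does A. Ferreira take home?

$6,968.16

Canton Income Tax: taxable = $7,925.00 − 4×$340.00 = $6,565.00
  $522.96 + 16.38% × ($6,565.00 − $4,400.00) = $522.96 + 16.38% × $2,165.00 = $877.59
Long-Term Care Levy: 1% × $7,925.00 = $79.25
Total withheld: $877.59 + $79.25 = $956.84
Net pay: $7,925.00 − $956.84 = $6,968.16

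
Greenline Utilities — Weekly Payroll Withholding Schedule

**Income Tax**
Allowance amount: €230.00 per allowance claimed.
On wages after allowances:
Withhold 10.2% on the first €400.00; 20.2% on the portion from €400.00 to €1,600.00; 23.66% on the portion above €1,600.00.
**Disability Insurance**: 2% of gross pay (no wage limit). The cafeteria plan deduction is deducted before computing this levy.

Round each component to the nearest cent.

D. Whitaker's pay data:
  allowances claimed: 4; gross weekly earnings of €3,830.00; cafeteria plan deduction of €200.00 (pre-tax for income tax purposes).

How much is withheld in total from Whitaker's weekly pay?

Income Tax: taxable = €3,830.00 − €200.00 − 4×€230.00 = €2,710.00
  €283.20 + 23.66% × (€2,710.00 − €1,600.00) = €283.20 + 23.66% × €1,110.00 = €545.83
Disability Insurance: 2% × €3,630.00 = €72.60
Total: €545.83 + €72.60 = €618.43

€618.43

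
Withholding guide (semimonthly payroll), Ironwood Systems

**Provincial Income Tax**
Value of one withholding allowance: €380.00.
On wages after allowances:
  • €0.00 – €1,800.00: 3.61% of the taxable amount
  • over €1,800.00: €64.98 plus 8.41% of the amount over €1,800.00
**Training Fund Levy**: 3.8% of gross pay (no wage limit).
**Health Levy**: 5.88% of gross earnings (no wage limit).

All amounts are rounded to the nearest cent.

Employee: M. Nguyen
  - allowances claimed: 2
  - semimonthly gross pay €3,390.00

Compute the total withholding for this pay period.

€462.93

Provincial Income Tax: taxable = €3,390.00 − 2×€380.00 = €2,630.00
  €64.98 + 8.41% × (€2,630.00 − €1,800.00) = €64.98 + 8.41% × €830.00 = €134.78
Training Fund Levy: 3.8% × €3,390.00 = €128.82
Health Levy: 5.88% × €3,390.00 = €199.33
Total: €134.78 + €128.82 + €199.33 = €462.93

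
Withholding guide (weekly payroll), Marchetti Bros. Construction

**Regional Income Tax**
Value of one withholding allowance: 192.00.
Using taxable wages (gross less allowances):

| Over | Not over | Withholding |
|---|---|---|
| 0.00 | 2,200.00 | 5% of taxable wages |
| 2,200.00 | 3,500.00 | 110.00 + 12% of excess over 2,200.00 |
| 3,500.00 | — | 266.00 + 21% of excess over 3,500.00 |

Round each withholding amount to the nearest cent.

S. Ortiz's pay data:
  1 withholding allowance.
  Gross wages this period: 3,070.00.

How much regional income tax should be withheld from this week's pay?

191.36

Regional Income Tax: taxable = 3,070.00 − 1×192.00 = 2,878.00
  110.00 + 12% × (2,878.00 − 2,200.00) = 110.00 + 12% × 678.00 = 191.36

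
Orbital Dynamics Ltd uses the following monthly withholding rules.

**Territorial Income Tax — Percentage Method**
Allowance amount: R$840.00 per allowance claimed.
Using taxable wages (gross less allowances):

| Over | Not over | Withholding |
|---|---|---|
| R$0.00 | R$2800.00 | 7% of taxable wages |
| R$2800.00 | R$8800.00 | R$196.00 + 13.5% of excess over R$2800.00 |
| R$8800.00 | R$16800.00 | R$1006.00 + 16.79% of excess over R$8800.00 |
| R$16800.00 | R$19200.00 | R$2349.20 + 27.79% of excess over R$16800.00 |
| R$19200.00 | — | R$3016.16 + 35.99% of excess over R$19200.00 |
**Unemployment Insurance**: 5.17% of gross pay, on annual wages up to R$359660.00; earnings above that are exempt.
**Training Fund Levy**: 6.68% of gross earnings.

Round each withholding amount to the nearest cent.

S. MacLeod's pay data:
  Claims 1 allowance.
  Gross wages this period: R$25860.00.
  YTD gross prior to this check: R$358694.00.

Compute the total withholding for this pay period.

Territorial Income Tax: taxable = R$25860.00 − 1×R$840.00 = R$25020.00
  R$3016.16 + 35.99% × (R$25020.00 − R$19200.00) = R$3016.16 + 35.99% × R$5820.00 = R$5110.78
Unemployment Insurance: cap R$359660.00 − YTD R$358694.00 = R$966.00 subject; 5.17% × R$966.00 = R$49.94
Training Fund Levy: 6.68% × R$25860.00 = R$1727.45
Total: R$5110.78 + R$49.94 + R$1727.45 = R$6888.17

R$6888.17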